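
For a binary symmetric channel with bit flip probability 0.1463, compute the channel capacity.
0.3995 bits

For a binary symmetric channel (BSC) with error probability p:
Capacity C = 1 - H(p) bits per symbol

where H(p) = -p log₂(p) - (1-p) log₂(1-p) is the binary entropy function.

H(0.1463) = 0.6005 bits
C = 1 - 0.6005 = 0.3995 bits per symbol

This means we can reliably transmit up to 0.3995 bits of information per channel use.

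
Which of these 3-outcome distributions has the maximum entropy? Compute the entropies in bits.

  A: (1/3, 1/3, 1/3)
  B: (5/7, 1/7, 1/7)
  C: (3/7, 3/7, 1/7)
A

For a discrete distribution over n outcomes, entropy is maximized by the uniform distribution.

Computing entropies:
H(A) = 1.5850 bits
H(B) = 1.1488 bits
H(C) = 1.4488 bits

The uniform distribution (where all probabilities equal 1/3) achieves the maximum entropy of log_2(3) = 1.5850 bits.

Distribution A has the highest entropy.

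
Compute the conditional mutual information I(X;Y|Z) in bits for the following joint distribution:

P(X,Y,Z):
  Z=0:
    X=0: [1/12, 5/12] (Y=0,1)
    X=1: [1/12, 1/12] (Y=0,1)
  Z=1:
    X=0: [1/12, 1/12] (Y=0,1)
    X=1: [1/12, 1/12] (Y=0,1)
0.0492 bits

Conditional mutual information: I(X;Y|Z) = H(X|Z) + H(Y|Z) - H(X,Y|Z)

H(Z) = 0.9183
H(X,Z) = 1.7925 → H(X|Z) = 0.8742
H(Y,Z) = 1.7925 → H(Y|Z) = 0.8742
H(X,Y,Z) = 2.6175 → H(X,Y|Z) = 1.6992

I(X;Y|Z) = 0.8742 + 0.8742 - 1.6992 = 0.0492 bits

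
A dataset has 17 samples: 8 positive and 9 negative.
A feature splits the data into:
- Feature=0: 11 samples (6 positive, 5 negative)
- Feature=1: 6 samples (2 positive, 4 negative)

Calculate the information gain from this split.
0.0302 bits

Information Gain = H(Y) - H(Y|Feature)

Before split:
P(positive) = 8/17 = 0.4706
H(Y) = 0.9975 bits

After split:
Feature=0: H = 0.9940 bits (weight = 11/17)
Feature=1: H = 0.9183 bits (weight = 6/17)
H(Y|Feature) = (11/17)×0.9940 + (6/17)×0.9183 = 0.9673 bits

Information Gain = 0.9975 - 0.9673 = 0.0302 bits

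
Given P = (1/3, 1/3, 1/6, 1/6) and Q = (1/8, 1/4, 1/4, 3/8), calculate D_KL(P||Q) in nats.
0.2201 nats

KL divergence: D_KL(P||Q) = Σ p(x) log(p(x)/q(x))

Computing term by term:
  x=0: 1/3 × log_e[(1/3)/(1/8)] = 1/3 × 0.9808 = 0.3269
  x=1: 1/3 × log_e[(1/3)/(1/4)] = 1/3 × 0.2877 = 0.0959
  x=2: 1/6 × log_e[(1/6)/(1/4)] = 1/6 × -0.4055 = -0.0676
  x=3: 1/6 × log_e[(1/6)/(3/8)] = 1/6 × -0.8109 = -0.1352

D_KL(P||Q) = 0.2201 nats

Note: KL divergence is always non-negative and equals 0 iff P = Q.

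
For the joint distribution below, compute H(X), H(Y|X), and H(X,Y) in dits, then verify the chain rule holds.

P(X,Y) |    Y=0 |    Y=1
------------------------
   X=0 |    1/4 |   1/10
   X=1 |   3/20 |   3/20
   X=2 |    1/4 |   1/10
H(X,Y) = 0.7482, H(X) = 0.4760, H(Y|X) = 0.2722 (all in dits)

Chain rule: H(X,Y) = H(X) + H(Y|X)

Left side — joint entropy directly:
H(X,Y) = -Σ p(x,y) log p(x,y) = 0.7482 dits

Right side — compute H(Y|X) from the conditional distributions:
P(X) = (7/20, 3/10, 7/20), so H(X) = 0.4760 dits
H(Y|X) = Σ_x P(X=x) · H(Y|X=x):
  P(Y|X=0) = (5/7, 2/7), H(Y|X=0) = 0.2598, weight P(X=0) = 7/20
  P(Y|X=1) = (1/2, 1/2), H(Y|X=1) = 0.3010, weight P(X=1) = 3/10
  P(Y|X=2) = (5/7, 2/7), H(Y|X=2) = 0.2598, weight P(X=2) = 7/20
H(Y|X) = 0.2722 dits

H(X) + H(Y|X) = 0.4760 + 0.2722 = 0.7482 dits

Both sides equal 0.7482 dits. ✓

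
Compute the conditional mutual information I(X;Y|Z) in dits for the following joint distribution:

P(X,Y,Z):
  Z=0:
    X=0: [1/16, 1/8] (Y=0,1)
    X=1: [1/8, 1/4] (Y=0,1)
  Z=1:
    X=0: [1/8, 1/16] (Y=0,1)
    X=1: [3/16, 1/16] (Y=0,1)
0.0008 dits

Conditional mutual information: I(X;Y|Z) = H(X|Z) + H(Y|Z) - H(X,Y|Z)

H(Z) = 0.2976
H(X,Z) = 0.5829 → H(X|Z) = 0.2852
H(Y,Z) = 0.5668 → H(Y|Z) = 0.2692
H(X,Y,Z) = 0.8513 → H(X,Y|Z) = 0.5536

I(X;Y|Z) = 0.2852 + 0.2692 - 0.5536 = 0.0008 dits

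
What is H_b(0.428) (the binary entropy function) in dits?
0.2965 dits

The binary entropy function is:
H(p) = -p log(p) - (1-p) log(1-p)

H(0.428) = -0.428 × log_10(0.428) - 0.572 × log_10(0.572)
H(0.428) = 0.2965 dits

Note: Binary entropy is maximized at p=0.5 (H=1 bit) and minimized at p=0 or p=1 (H=0).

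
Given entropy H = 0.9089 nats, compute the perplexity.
2.4816

Perplexity is e^H (or exp(H) for natural log).

H = 0.9089 nats
Perplexity = e^0.9089 = 2.4816

Interpretation: The model's uncertainty is equivalent to choosing uniformly among 2.5 options.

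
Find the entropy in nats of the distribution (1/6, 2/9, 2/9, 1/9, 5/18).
1.5671 nats

Shannon entropy is H(X) = -Σ p(x) log p(x).

For P = (1/6, 2/9, 2/9, 1/9, 5/18):
H = -1/6 × log_e(1/6) -2/9 × log_e(2/9) -2/9 × log_e(2/9) -1/9 × log_e(1/9) -5/18 × log_e(5/18)
H = 1.5671 nats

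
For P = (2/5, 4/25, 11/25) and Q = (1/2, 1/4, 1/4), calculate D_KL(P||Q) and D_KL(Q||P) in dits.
D_KL(P||Q) = 0.0383, D_KL(Q||P) = 0.0355

KL divergence is not symmetric: D_KL(P||Q) ≠ D_KL(Q||P) in general.

D_KL(P||Q) = 0.0383 dits
D_KL(Q||P) = 0.0355 dits

No, they are not equal!

This asymmetry is why KL divergence is not a true distance metric.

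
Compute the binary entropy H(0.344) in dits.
0.2795 dits

The binary entropy function is:
H(p) = -p log(p) - (1-p) log(1-p)

H(0.344) = -0.344 × log_10(0.344) - 0.656 × log_10(0.656)
H(0.344) = 0.2795 dits

Note: Binary entropy is maximized at p=0.5 (H=1 bit) and minimized at p=0 or p=1 (H=0).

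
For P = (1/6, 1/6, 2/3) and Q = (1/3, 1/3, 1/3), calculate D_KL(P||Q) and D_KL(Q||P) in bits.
D_KL(P||Q) = 0.3333, D_KL(Q||P) = 0.3333

KL divergence is not symmetric: D_KL(P||Q) ≠ D_KL(Q||P) in general.

D_KL(P||Q) = 0.3333 bits
D_KL(Q||P) = 0.3333 bits

In this case they happen to be equal (to 4 decimal places).

This asymmetry is why KL divergence is not a true distance metric.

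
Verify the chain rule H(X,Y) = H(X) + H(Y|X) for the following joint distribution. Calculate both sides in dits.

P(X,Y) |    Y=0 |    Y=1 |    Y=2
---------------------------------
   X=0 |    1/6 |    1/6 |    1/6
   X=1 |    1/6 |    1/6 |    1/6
H(X,Y) = 0.7782, H(X) = 0.3010, H(Y|X) = 0.4771 (all in dits)

Chain rule: H(X,Y) = H(X) + H(Y|X)

Left side — joint entropy directly:
H(X,Y) = -Σ p(x,y) log p(x,y) = 0.7782 dits

Right side — compute H(Y|X) from the conditional distributions:
P(X) = (1/2, 1/2), so H(X) = 0.3010 dits
H(Y|X) = Σ_x P(X=x) · H(Y|X=x):
  P(Y|X=0) = (1/3, 1/3, 1/3), H(Y|X=0) = 0.4771, weight P(X=0) = 1/2
  P(Y|X=1) = (1/3, 1/3, 1/3), H(Y|X=1) = 0.4771, weight P(X=1) = 1/2
H(Y|X) = 0.4771 dits

H(X) + H(Y|X) = 0.3010 + 0.4771 = 0.7782 dits

Both sides equal 0.7782 dits. ✓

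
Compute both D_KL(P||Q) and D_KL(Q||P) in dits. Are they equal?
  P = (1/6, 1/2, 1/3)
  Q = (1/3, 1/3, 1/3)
D_KL(P||Q) = 0.0379, D_KL(Q||P) = 0.0416

KL divergence is not symmetric: D_KL(P||Q) ≠ D_KL(Q||P) in general.

D_KL(P||Q) = 0.0379 dits
D_KL(Q||P) = 0.0416 dits

No, they are not equal!

This asymmetry is why KL divergence is not a true distance metric.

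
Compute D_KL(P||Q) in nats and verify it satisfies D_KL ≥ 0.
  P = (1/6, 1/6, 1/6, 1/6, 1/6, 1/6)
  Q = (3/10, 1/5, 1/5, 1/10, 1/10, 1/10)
0.0967 nats

KL divergence satisfies the Gibbs inequality: D_KL(P||Q) ≥ 0 for all distributions P, Q.

D_KL(P||Q) = Σ p(x) log(p(x)/q(x))
Term by term:
  x=0: 1/6 × log_e[(1/6)/(3/10)] = -0.0980
  x=1: 1/6 × log_e[(1/6)/(1/5)] = -0.0304
  x=2: 1/6 × log_e[(1/6)/(1/5)] = -0.0304
  x=3: 1/6 × log_e[(1/6)/(1/10)] = 0.0851
  x=4: 1/6 × log_e[(1/6)/(1/10)] = 0.0851
  x=5: 1/6 × log_e[(1/6)/(1/10)] = 0.0851
D_KL(P||Q) = 0.0967 nats

D_KL(P||Q) = 0.0967 ≥ 0 ✓

This non-negativity is a fundamental property: relative entropy cannot be negative because it measures how different Q is from P.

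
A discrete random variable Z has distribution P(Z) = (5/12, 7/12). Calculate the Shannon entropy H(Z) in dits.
0.2950 dits

Shannon entropy is H(X) = -Σ p(x) log p(x).

For P = (5/12, 7/12):
H = -5/12 × log_10(5/12) -7/12 × log_10(7/12)
H = 0.2950 dits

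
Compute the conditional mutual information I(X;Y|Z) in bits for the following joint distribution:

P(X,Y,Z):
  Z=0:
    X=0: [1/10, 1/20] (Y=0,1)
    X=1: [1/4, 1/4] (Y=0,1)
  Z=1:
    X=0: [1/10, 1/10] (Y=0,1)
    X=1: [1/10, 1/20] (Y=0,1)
0.0166 bits

Conditional mutual information: I(X;Y|Z) = H(X|Z) + H(Y|Z) - H(X,Y|Z)

H(Z) = 0.9341
H(X,Z) = 1.7855 → H(X|Z) = 0.8514
H(Y,Z) = 1.9261 → H(Y|Z) = 0.9921
H(X,Y,Z) = 2.7610 → H(X,Y|Z) = 1.8269

I(X;Y|Z) = 0.8514 + 0.9921 - 1.8269 = 0.0166 bits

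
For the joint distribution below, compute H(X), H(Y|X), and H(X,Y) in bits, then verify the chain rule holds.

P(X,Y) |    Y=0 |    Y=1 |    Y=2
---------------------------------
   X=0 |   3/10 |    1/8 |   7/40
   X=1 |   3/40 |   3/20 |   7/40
H(X,Y) = 2.4670, H(X) = 0.9710, H(Y|X) = 1.4961 (all in bits)

Chain rule: H(X,Y) = H(X) + H(Y|X)

Left side — joint entropy directly:
H(X,Y) = -Σ p(x,y) log p(x,y) = 2.4670 bits

Right side — compute H(Y|X) from the conditional distributions:
P(X) = (3/5, 2/5), so H(X) = 0.9710 bits
H(Y|X) = Σ_x P(X=x) · H(Y|X=x):
  P(Y|X=0) = (1/2, 5/24, 7/24), H(Y|X=0) = 1.4899, weight P(X=0) = 3/5
  P(Y|X=1) = (3/16, 3/8, 7/16), H(Y|X=1) = 1.5052, weight P(X=1) = 2/5
H(Y|X) = 1.4961 bits

H(X) + H(Y|X) = 0.9710 + 1.4961 = 2.4670 bits

Both sides equal 2.4670 bits. ✓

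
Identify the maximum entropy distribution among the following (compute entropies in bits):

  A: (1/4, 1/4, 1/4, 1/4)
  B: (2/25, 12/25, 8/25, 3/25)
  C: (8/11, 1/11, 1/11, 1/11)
A

For a discrete distribution over n outcomes, entropy is maximized by the uniform distribution.

Computing entropies:
H(A) = 2.0000 bits
H(B) = 1.6929 bits
H(C) = 1.2776 bits

The uniform distribution (where all probabilities equal 1/4) achieves the maximum entropy of log_2(4) = 2.0000 bits.

Distribution A has the highest entropy.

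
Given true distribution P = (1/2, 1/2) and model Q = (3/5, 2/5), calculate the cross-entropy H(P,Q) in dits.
0.3099 dits

Cross-entropy: H(P,Q) = -Σ p(x) log q(x)

Alternatively: H(P,Q) = H(P) + D_KL(P||Q)
H(P) = 0.3010 dits
D_KL(P||Q) = 0.0089 dits

H(P,Q) = 0.3010 + 0.0089 = 0.3099 dits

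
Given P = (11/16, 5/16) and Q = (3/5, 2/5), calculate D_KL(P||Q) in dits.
0.0071 dits

KL divergence: D_KL(P||Q) = Σ p(x) log(p(x)/q(x))

Computing term by term:
  x=0: 11/16 × log_10[(11/16)/(3/5)] = 11/16 × 0.0591 = 0.0406
  x=1: 5/16 × log_10[(5/16)/(2/5)] = 5/16 × -0.1072 = -0.0335

D_KL(P||Q) = 0.0071 dits

Note: KL divergence is always non-negative and equals 0 iff P = Q.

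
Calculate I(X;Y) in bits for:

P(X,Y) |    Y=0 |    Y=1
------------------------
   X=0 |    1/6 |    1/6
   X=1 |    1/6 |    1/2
0.0441 bits

Mutual information: I(X;Y) = H(X) + H(Y) - H(X,Y)

Marginals:
P(X) = (1/3, 2/3), H(X) = 0.9183 bits
P(Y) = (1/3, 2/3), H(Y) = 0.9183 bits

Joint entropy: H(X,Y) = 1.7925 bits

I(X;Y) = 0.9183 + 0.9183 - 1.7925 = 0.0441 bits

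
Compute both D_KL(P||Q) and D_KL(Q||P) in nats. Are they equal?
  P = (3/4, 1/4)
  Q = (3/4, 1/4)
D_KL(P||Q) = 0.0000, D_KL(Q||P) = 0.0000

KL divergence is not symmetric: D_KL(P||Q) ≠ D_KL(Q||P) in general.

D_KL(P||Q) = 0.0000 nats
D_KL(Q||P) = 0.0000 nats

In this case they happen to be equal (to 4 decimal places).

This asymmetry is why KL divergence is not a true distance metric.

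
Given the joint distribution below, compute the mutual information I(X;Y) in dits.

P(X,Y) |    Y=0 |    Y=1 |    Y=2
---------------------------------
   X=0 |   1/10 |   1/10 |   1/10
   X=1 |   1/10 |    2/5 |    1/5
0.0135 dits

Mutual information: I(X;Y) = H(X) + H(Y) - H(X,Y)

Marginals:
P(X) = (3/10, 7/10), H(X) = 0.2653 dits
P(Y) = (1/5, 1/2, 3/10), H(Y) = 0.4472 dits

Joint entropy: H(X,Y) = 0.6990 dits

I(X;Y) = 0.2653 + 0.4472 - 0.6990 = 0.0135 dits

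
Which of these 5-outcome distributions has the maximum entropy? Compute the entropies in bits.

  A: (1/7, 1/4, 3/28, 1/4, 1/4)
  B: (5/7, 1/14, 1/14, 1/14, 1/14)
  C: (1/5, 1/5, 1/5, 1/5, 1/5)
C

For a discrete distribution over n outcomes, entropy is maximized by the uniform distribution.

Computing entropies:
H(A) = 2.2463 bits
H(B) = 1.4345 bits
H(C) = 2.3219 bits

The uniform distribution (where all probabilities equal 1/5) achieves the maximum entropy of log_2(5) = 2.3219 bits.

Distribution C has the highest entropy.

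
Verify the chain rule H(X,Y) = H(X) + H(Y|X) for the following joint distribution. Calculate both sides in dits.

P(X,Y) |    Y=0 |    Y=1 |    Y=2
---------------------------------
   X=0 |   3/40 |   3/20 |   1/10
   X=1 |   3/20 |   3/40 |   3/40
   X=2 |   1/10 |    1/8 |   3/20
H(X,Y) = 0.9368, H(X) = 0.4752, H(Y|X) = 0.4615 (all in dits)

Chain rule: H(X,Y) = H(X) + H(Y|X)

Left side — joint entropy directly:
H(X,Y) = -Σ p(x,y) log p(x,y) = 0.9368 dits

Right side — compute H(Y|X) from the conditional distributions:
P(X) = (13/40, 3/10, 3/8), so H(X) = 0.4752 dits
H(Y|X) = Σ_x P(X=x) · H(Y|X=x):
  P(Y|X=0) = (3/13, 6/13, 4/13), H(Y|X=0) = 0.4594, weight P(X=0) = 13/40
  P(Y|X=1) = (1/2, 1/4, 1/4), H(Y|X=1) = 0.4515, weight P(X=1) = 3/10
  P(Y|X=2) = (4/15, 1/3, 2/5), H(Y|X=2) = 0.4713, weight P(X=2) = 3/8
H(Y|X) = 0.4615 dits

H(X) + H(Y|X) = 0.4752 + 0.4615 = 0.9368 dits

Both sides equal 0.9368 dits. ✓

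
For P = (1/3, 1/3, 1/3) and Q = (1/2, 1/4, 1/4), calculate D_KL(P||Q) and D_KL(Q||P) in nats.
D_KL(P||Q) = 0.0566, D_KL(Q||P) = 0.0589

KL divergence is not symmetric: D_KL(P||Q) ≠ D_KL(Q||P) in general.

D_KL(P||Q) = 0.0566 nats
D_KL(Q||P) = 0.0589 nats

No, they are not equal!

This asymmetry is why KL divergence is not a true distance metric.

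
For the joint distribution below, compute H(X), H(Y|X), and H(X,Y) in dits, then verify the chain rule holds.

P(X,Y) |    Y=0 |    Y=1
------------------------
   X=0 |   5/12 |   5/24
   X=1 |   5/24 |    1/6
H(X,Y) = 0.5720, H(X) = 0.2873, H(Y|X) = 0.2847 (all in dits)

Chain rule: H(X,Y) = H(X) + H(Y|X)

Left side — joint entropy directly:
H(X,Y) = -Σ p(x,y) log p(x,y) = 0.5720 dits

Right side — compute H(Y|X) from the conditional distributions:
P(X) = (5/8, 3/8), so H(X) = 0.2873 dits
H(Y|X) = Σ_x P(X=x) · H(Y|X=x):
  P(Y|X=0) = (2/3, 1/3), H(Y|X=0) = 0.2764, weight P(X=0) = 5/8
  P(Y|X=1) = (5/9, 4/9), H(Y|X=1) = 0.2983, weight P(X=1) = 3/8
H(Y|X) = 0.2847 dits

H(X) + H(Y|X) = 0.2873 + 0.2847 = 0.5720 dits

Both sides equal 0.5720 dits. ✓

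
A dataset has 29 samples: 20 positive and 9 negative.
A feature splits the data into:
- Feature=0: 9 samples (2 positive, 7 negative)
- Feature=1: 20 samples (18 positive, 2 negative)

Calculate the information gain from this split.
0.3330 bits

Information Gain = H(Y) - H(Y|Feature)

Before split:
P(positive) = 20/29 = 0.6897
H(Y) = 0.8936 bits

After split:
Feature=0: H = 0.7642 bits (weight = 9/29)
Feature=1: H = 0.4690 bits (weight = 20/29)
H(Y|Feature) = (9/29)×0.7642 + (20/29)×0.4690 = 0.5606 bits

Information Gain = 0.8936 - 0.5606 = 0.3330 bits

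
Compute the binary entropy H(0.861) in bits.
0.5816 bits

The binary entropy function is:
H(p) = -p log(p) - (1-p) log(1-p)

H(0.861) = -0.861 × log_2(0.861) - 0.139 × log_2(0.139)
H(0.861) = 0.5816 bits

Note: Binary entropy is maximized at p=0.5 (H=1 bit) and minimized at p=0 or p=1 (H=0).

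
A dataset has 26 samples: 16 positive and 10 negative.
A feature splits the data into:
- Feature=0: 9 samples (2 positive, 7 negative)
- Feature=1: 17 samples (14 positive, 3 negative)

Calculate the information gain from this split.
0.2571 bits

Information Gain = H(Y) - H(Y|Feature)

Before split:
P(positive) = 16/26 = 0.6154
H(Y) = 0.9612 bits

After split:
Feature=0: H = 0.7642 bits (weight = 9/26)
Feature=1: H = 0.6723 bits (weight = 17/26)
H(Y|Feature) = (9/26)×0.7642 + (17/26)×0.6723 = 0.7041 bits

Information Gain = 0.9612 - 0.7041 = 0.2571 bits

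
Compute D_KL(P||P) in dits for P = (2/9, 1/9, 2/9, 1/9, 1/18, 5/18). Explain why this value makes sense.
0.0000 dits

KL divergence satisfies the Gibbs inequality: D_KL(P||Q) ≥ 0 for all distributions P, Q.

D_KL(P||Q) = Σ p(x) log(p(x)/q(x))
Each term is p(x) × log_10(p(x)/p(x)) = p(x) × log_10(1) = 0, so the sum is 0.
D_KL(P||Q) = 0.0000 dits

When P = Q, the KL divergence is exactly 0, as there is no 'divergence' between identical distributions.

This non-negativity is a fundamental property: relative entropy cannot be negative because it measures how different Q is from P.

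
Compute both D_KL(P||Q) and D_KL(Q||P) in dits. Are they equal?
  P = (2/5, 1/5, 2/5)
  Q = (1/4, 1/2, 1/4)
D_KL(P||Q) = 0.0837, D_KL(Q||P) = 0.0969

KL divergence is not symmetric: D_KL(P||Q) ≠ D_KL(Q||P) in general.

D_KL(P||Q) = 0.0837 dits
D_KL(Q||P) = 0.0969 dits

No, they are not equal!

This asymmetry is why KL divergence is not a true distance metric.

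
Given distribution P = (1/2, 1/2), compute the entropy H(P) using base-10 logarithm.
0.3010 dits

Shannon entropy is H(X) = -Σ p(x) log p(x).

For P = (1/2, 1/2):
H = -1/2 × log_10(1/2) -1/2 × log_10(1/2)
H = 0.3010 dits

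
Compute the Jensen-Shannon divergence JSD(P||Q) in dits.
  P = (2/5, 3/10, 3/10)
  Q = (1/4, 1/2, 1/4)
0.0098 dits

Jensen-Shannon divergence is:
JSD(P||Q) = 0.5 × D_KL(P||M) + 0.5 × D_KL(Q||M)
where M = 0.5 × (P + Q) is the mixture distribution.

M = 0.5 × (2/5, 3/10, 3/10) + 0.5 × (1/4, 1/2, 1/4) = (13/40, 2/5, 11/40)

D_KL(P||M) = 0.0099 dits
D_KL(Q||M) = 0.0096 dits

JSD(P||Q) = 0.5 × 0.0099 + 0.5 × 0.0096 = 0.0098 dits

Unlike KL divergence, JSD is symmetric and bounded: 0 ≤ JSD ≤ log(2).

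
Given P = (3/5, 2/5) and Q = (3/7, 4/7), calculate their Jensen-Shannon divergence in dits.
0.0064 dits

Jensen-Shannon divergence is:
JSD(P||Q) = 0.5 × D_KL(P||M) + 0.5 × D_KL(Q||M)
where M = 0.5 × (P + Q) is the mixture distribution.

M = 0.5 × (3/5, 2/5) + 0.5 × (3/7, 4/7) = (18/35, 17/35)

D_KL(P||M) = 0.0064 dits
D_KL(Q||M) = 0.0064 dits

JSD(P||Q) = 0.5 × 0.0064 + 0.5 × 0.0064 = 0.0064 dits

Unlike KL divergence, JSD is symmetric and bounded: 0 ≤ JSD ≤ log(2).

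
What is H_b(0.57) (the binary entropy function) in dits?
0.2968 dits

The binary entropy function is:
H(p) = -p log(p) - (1-p) log(1-p)

H(0.57) = -0.57 × log_10(0.57) - 0.43 × log_10(0.43)
H(0.57) = 0.2968 dits

Note: Binary entropy is maximized at p=0.5 (H=1 bit) and minimized at p=0 or p=1 (H=0).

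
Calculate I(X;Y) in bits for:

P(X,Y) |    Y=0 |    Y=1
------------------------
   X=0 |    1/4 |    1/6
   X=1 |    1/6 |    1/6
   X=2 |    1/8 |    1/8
0.0071 bits

Mutual information: I(X;Y) = H(X) + H(Y) - H(X,Y)

Marginals:
P(X) = (5/12, 1/3, 1/4), H(X) = 1.5546 bits
P(Y) = (13/24, 11/24), H(Y) = 0.9950 bits

Joint entropy: H(X,Y) = 2.5425 bits

I(X;Y) = 1.5546 + 0.9950 - 2.5425 = 0.0071 bits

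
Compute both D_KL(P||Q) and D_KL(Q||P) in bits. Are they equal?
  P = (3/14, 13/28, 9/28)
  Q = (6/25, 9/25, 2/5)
D_KL(P||Q) = 0.0340, D_KL(Q||P) = 0.0333

KL divergence is not symmetric: D_KL(P||Q) ≠ D_KL(Q||P) in general.

D_KL(P||Q) = 0.0340 bits
D_KL(Q||P) = 0.0333 bits

No, they are not equal!

This asymmetry is why KL divergence is not a true distance metric.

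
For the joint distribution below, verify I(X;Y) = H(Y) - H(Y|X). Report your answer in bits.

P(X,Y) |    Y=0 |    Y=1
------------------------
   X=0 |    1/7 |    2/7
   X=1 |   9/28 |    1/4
I(X;Y) = 0.0378 bits

Mutual information has multiple equivalent forms:
- I(X;Y) = H(X) - H(X|Y)
- I(X;Y) = H(Y) - H(Y|X)
- I(X;Y) = H(X) + H(Y) - H(X,Y)

Computing all quantities:
H(X) = 0.9852, H(Y) = 0.9963, H(X,Y) = 1.9438
H(X|Y) = 0.9474, H(Y|X) = 0.9585

Verification:
H(X) - H(X|Y) = 0.9852 - 0.9474 = 0.0378
H(Y) - H(Y|X) = 0.9963 - 0.9585 = 0.0378
H(X) + H(Y) - H(X,Y) = 0.9852 + 0.9963 - 1.9438 = 0.0378

All forms give I(X;Y) = 0.0378 bits. ✓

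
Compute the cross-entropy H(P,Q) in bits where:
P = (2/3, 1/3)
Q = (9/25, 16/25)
1.1972 bits

Cross-entropy: H(P,Q) = -Σ p(x) log q(x)

Alternatively: H(P,Q) = H(P) + D_KL(P||Q)
H(P) = 0.9183 bits
D_KL(P||Q) = 0.2789 bits

H(P,Q) = 0.9183 + 0.2789 = 1.1972 bits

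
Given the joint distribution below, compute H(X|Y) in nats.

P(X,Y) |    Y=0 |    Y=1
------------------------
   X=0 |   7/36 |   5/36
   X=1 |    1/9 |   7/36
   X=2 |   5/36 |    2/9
1.0766 nats

Using the chain rule: H(X|Y) = H(X,Y) - H(Y)

First, compute H(X,Y) = 1.7636 nats

Marginal P(Y) = (4/9, 5/9)
H(Y) = 0.6870 nats

H(X|Y) = H(X,Y) - H(Y) = 1.7636 - 0.6870 = 1.0766 nats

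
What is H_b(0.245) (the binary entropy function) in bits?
0.8033 bits

The binary entropy function is:
H(p) = -p log(p) - (1-p) log(1-p)

H(0.245) = -0.245 × log_2(0.245) - 0.755 × log_2(0.755)
H(0.245) = 0.8033 bits

Note: Binary entropy is maximized at p=0.5 (H=1 bit) and minimized at p=0 or p=1 (H=0).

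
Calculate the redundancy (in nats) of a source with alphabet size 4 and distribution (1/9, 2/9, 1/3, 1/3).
0.0755 nats

Redundancy measures how far a source is from maximum entropy:
R = H_max - H(X)

Maximum entropy for 4 symbols: H_max = log_e(4) = 1.3863 nats
Actual entropy: H(X) = 1.3108 nats
Redundancy: R = 1.3863 - 1.3108 = 0.0755 nats

This redundancy represents potential for compression: the source could be compressed by 0.0755 nats per symbol.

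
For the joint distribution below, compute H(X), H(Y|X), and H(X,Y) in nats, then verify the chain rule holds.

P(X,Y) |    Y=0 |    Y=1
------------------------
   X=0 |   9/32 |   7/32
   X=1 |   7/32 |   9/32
H(X,Y) = 1.3785, H(X) = 0.6931, H(Y|X) = 0.6853 (all in nats)

Chain rule: H(X,Y) = H(X) + H(Y|X)

Left side — joint entropy directly:
H(X,Y) = -Σ p(x,y) log p(x,y) = 1.3785 nats

Right side — compute H(Y|X) from the conditional distributions:
P(X) = (1/2, 1/2), so H(X) = 0.6931 nats
H(Y|X) = Σ_x P(X=x) · H(Y|X=x):
  P(Y|X=0) = (9/16, 7/16), H(Y|X=0) = 0.6853, weight P(X=0) = 1/2
  P(Y|X=1) = (7/16, 9/16), H(Y|X=1) = 0.6853, weight P(X=1) = 1/2
H(Y|X) = 0.6853 nats

H(X) + H(Y|X) = 0.6931 + 0.6853 = 1.3785 nats

Both sides equal 1.3785 nats. ✓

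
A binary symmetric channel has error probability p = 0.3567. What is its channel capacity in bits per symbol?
0.0601 bits

For a binary symmetric channel (BSC) with error probability p:
Capacity C = 1 - H(p) bits per symbol

where H(p) = -p log₂(p) - (1-p) log₂(1-p) is the binary entropy function.

H(0.3567) = 0.9399 bits
C = 1 - 0.9399 = 0.0601 bits per symbol

This means we can reliably transmit up to 0.0601 bits of information per channel use.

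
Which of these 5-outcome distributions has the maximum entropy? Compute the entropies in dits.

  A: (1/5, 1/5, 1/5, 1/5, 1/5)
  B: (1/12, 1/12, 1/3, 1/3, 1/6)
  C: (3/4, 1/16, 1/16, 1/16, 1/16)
A

For a discrete distribution over n outcomes, entropy is maximized by the uniform distribution.

Computing entropies:
H(A) = 0.6990 dits
H(B) = 0.6276 dits
H(C) = 0.3947 dits

The uniform distribution (where all probabilities equal 1/5) achieves the maximum entropy of log_10(5) = 0.6990 dits.

Distribution A has the highest entropy.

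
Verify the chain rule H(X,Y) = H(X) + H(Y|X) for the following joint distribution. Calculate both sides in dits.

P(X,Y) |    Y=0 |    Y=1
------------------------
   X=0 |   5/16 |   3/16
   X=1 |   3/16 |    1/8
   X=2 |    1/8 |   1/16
H(X,Y) = 0.7315, H(X) = 0.4447, H(Y|X) = 0.2868 (all in dits)

Chain rule: H(X,Y) = H(X) + H(Y|X)

Left side — joint entropy directly:
H(X,Y) = -Σ p(x,y) log p(x,y) = 0.7315 dits

Right side — compute H(Y|X) from the conditional distributions:
P(X) = (1/2, 5/16, 3/16), so H(X) = 0.4447 dits
H(Y|X) = Σ_x P(X=x) · H(Y|X=x):
  P(Y|X=0) = (5/8, 3/8), H(Y|X=0) = 0.2873, weight P(X=0) = 1/2
  P(Y|X=1) = (3/5, 2/5), H(Y|X=1) = 0.2923, weight P(X=1) = 5/16
  P(Y|X=2) = (2/3, 1/3), H(Y|X=2) = 0.2764, weight P(X=2) = 3/16
H(Y|X) = 0.2868 dits

H(X) + H(Y|X) = 0.4447 + 0.2868 = 0.7315 dits

Both sides equal 0.7315 dits. ✓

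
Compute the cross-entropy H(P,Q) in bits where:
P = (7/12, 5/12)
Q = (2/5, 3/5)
1.0782 bits

Cross-entropy: H(P,Q) = -Σ p(x) log q(x)

Alternatively: H(P,Q) = H(P) + D_KL(P||Q)
H(P) = 0.9799 bits
D_KL(P||Q) = 0.0983 bits

H(P,Q) = 0.9799 + 0.0983 = 1.0782 bits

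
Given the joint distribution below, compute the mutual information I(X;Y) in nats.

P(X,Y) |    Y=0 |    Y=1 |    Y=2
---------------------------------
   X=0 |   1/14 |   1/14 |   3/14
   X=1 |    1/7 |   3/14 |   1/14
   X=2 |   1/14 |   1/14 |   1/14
0.0851 nats

Mutual information: I(X;Y) = H(X) + H(Y) - H(X,Y)

Marginals:
P(X) = (5/14, 3/7, 3/14), H(X) = 1.0609 nats
P(Y) = (2/7, 5/14, 5/14), H(Y) = 1.0934 nats

Joint entropy: H(X,Y) = 2.0692 nats

I(X;Y) = 1.0609 + 1.0934 - 2.0692 = 0.0851 nats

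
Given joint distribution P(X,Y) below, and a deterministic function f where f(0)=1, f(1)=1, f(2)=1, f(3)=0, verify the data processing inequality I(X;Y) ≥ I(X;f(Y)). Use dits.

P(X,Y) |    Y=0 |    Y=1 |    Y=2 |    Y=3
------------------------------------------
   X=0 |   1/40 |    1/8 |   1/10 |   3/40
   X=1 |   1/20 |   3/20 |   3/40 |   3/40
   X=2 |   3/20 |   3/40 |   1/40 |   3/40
I(X;Y) = 0.0407, I(X;f(Y)) = 0.0001, inequality holds: 0.0407 ≥ 0.0001

Data Processing Inequality: For any Markov chain X → Y → Z, we have I(X;Y) ≥ I(X;Z).

Here Z = f(Y) is a deterministic function of Y, forming X → Y → Z.

Original I(X;Y) = 0.0407 dits

After applying f:
P(X,Z) where Z=f(Y):
- P(X,Z=0) = P(X,Y=3)
- P(X,Z=1) = P(X,Y=0) + P(X,Y=1) + P(X,Y=2)

I(X;Z) = I(X;f(Y)) = 0.0001 dits

Verification: 0.0407 ≥ 0.0001 ✓

Information cannot be created by processing; the function f can only lose information about X.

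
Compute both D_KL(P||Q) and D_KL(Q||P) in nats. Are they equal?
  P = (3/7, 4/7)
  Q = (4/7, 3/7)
D_KL(P||Q) = 0.0411, D_KL(Q||P) = 0.0411

KL divergence is not symmetric: D_KL(P||Q) ≠ D_KL(Q||P) in general.

D_KL(P||Q) = 0.0411 nats
D_KL(Q||P) = 0.0411 nats

In this case they happen to be equal (to 4 decimal places).

This asymmetry is why KL divergence is not a true distance metric.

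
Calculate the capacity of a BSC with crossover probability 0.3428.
0.0725 bits

For a binary symmetric channel (BSC) with error probability p:
Capacity C = 1 - H(p) bits per symbol

where H(p) = -p log₂(p) - (1-p) log₂(1-p) is the binary entropy function.

H(0.3428) = 0.9275 bits
C = 1 - 0.9275 = 0.0725 bits per symbol

This means we can reliably transmit up to 0.0725 bits of information per channel use.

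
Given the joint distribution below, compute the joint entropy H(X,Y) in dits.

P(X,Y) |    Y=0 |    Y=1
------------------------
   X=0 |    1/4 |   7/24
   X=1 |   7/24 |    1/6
0.5924 dits

Joint entropy is H(X,Y) = -Σ_{x,y} p(x,y) log p(x,y).

Summing over all non-zero entries:
H(X,Y) = -[1/4·log_10(1/4) + 7/24·log_10(7/24) + 7/24·log_10(7/24) + 1/6·log_10(1/6)]
H(X,Y) = 0.5924 dits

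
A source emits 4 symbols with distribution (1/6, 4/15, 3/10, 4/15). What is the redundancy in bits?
0.0311 bits

Redundancy measures how far a source is from maximum entropy:
R = H_max - H(X)

Maximum entropy for 4 symbols: H_max = log_2(4) = 2.0000 bits
Actual entropy: H(X) = 1.9689 bits
Redundancy: R = 2.0000 - 1.9689 = 0.0311 bits

This redundancy represents potential for compression: the source could be compressed by 0.0311 bits per symbol.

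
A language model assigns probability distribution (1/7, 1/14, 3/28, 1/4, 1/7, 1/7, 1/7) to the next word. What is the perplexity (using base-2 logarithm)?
6.5952

Perplexity is 2^H (or exp(H) for natural log).

First, H = -Σ p log p = 2.7214 bits
Perplexity = 2^2.7214 = 6.5952

Interpretation: The model's uncertainty is equivalent to choosing uniformly among 6.6 options.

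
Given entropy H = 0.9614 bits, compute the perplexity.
1.9472

Perplexity is 2^H (or exp(H) for natural log).

H = 0.9614 bits
Perplexity = 2^0.9614 = 1.9472

Interpretation: The model's uncertainty is equivalent to choosing uniformly among 1.9 options.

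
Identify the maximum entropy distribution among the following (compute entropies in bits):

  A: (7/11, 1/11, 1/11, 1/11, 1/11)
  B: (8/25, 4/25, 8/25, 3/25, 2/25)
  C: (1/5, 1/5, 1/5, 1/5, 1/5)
C

For a discrete distribution over n outcomes, entropy is maximized by the uniform distribution.

Computing entropies:
H(A) = 1.6729 bits
H(B) = 2.1337 bits
H(C) = 2.3219 bits

The uniform distribution (where all probabilities equal 1/5) achieves the maximum entropy of log_2(5) = 2.3219 bits.

Distribution C has the highest entropy.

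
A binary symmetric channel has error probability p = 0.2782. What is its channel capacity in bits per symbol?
0.1470 bits

For a binary symmetric channel (BSC) with error probability p:
Capacity C = 1 - H(p) bits per symbol

where H(p) = -p log₂(p) - (1-p) log₂(1-p) is the binary entropy function.

H(0.2782) = 0.8530 bits
C = 1 - 0.8530 = 0.1470 bits per symbol

This means we can reliably transmit up to 0.1470 bits of information per channel use.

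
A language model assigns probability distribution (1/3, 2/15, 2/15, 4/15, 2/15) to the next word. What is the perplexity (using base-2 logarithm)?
4.5935

Perplexity is 2^H (or exp(H) for natural log).

First, H = -Σ p log p = 2.1996 bits
Perplexity = 2^2.1996 = 4.5935

Interpretation: The model's uncertainty is equivalent to choosing uniformly among 4.6 options.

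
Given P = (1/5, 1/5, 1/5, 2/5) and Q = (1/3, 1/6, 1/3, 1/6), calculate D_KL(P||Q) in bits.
0.2630 bits

KL divergence: D_KL(P||Q) = Σ p(x) log(p(x)/q(x))

Computing term by term:
  x=0: 1/5 × log_2[(1/5)/(1/3)] = 1/5 × -0.7370 = -0.1474
  x=1: 1/5 × log_2[(1/5)/(1/6)] = 1/5 × 0.2630 = 0.0526
  x=2: 1/5 × log_2[(1/5)/(1/3)] = 1/5 × -0.7370 = -0.1474
  x=3: 2/5 × log_2[(2/5)/(1/6)] = 2/5 × 1.2630 = 0.5052

D_KL(P||Q) = 0.2630 bits

Note: KL divergence is always non-negative and equals 0 iff P = Q.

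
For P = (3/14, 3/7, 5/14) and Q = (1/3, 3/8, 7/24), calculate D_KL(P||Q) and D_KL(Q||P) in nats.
D_KL(P||Q) = 0.0349, D_KL(Q||P) = 0.0381

KL divergence is not symmetric: D_KL(P||Q) ≠ D_KL(Q||P) in general.

D_KL(P||Q) = 0.0349 nats
D_KL(Q||P) = 0.0381 nats

No, they are not equal!

This asymmetry is why KL divergence is not a true distance metric.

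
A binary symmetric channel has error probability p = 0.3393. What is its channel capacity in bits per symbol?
0.0759 bits

For a binary symmetric channel (BSC) with error probability p:
Capacity C = 1 - H(p) bits per symbol

where H(p) = -p log₂(p) - (1-p) log₂(1-p) is the binary entropy function.

H(0.3393) = 0.9241 bits
C = 1 - 0.9241 = 0.0759 bits per symbol

This means we can reliably transmit up to 0.0759 bits of information per channel use.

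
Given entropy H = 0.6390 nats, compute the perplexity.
1.8946

Perplexity is e^H (or exp(H) for natural log).

H = 0.6390 nats
Perplexity = e^0.6390 = 1.8946

Interpretation: The model's uncertainty is equivalent to choosing uniformly among 1.9 options.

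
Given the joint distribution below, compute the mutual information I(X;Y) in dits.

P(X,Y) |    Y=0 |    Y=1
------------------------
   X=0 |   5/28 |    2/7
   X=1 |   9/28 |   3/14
0.0101 dits

Mutual information: I(X;Y) = H(X) + H(Y) - H(X,Y)

Marginals:
P(X) = (13/28, 15/28), H(X) = 0.2999 dits
P(Y) = (1/2, 1/2), H(Y) = 0.3010 dits

Joint entropy: H(X,Y) = 0.5908 dits

I(X;Y) = 0.2999 + 0.3010 - 0.5908 = 0.0101 dits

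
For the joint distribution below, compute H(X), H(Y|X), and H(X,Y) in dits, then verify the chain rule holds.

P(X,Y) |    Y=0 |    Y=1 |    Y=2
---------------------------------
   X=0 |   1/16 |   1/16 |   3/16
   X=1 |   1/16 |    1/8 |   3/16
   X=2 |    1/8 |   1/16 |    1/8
H(X,Y) = 0.9123, H(X) = 0.4755, H(Y|X) = 0.4369 (all in dits)

Chain rule: H(X,Y) = H(X) + H(Y|X)

Left side — joint entropy directly:
H(X,Y) = -Σ p(x,y) log p(x,y) = 0.9123 dits

Right side — compute H(Y|X) from the conditional distributions:
P(X) = (5/16, 3/8, 5/16), so H(X) = 0.4755 dits
H(Y|X) = Σ_x P(X=x) · H(Y|X=x):
  P(Y|X=0) = (1/5, 1/5, 3/5), H(Y|X=0) = 0.4127, weight P(X=0) = 5/16
  P(Y|X=1) = (1/6, 1/3, 1/2), H(Y|X=1) = 0.4392, weight P(X=1) = 3/8
  P(Y|X=2) = (2/5, 1/5, 2/5), H(Y|X=2) = 0.4581, weight P(X=2) = 5/16
H(Y|X) = 0.4369 dits

H(X) + H(Y|X) = 0.4755 + 0.4369 = 0.9123 dits

Both sides equal 0.9123 dits. ✓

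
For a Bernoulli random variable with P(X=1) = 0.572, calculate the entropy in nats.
0.6827 nats

The binary entropy function is:
H(p) = -p log(p) - (1-p) log(1-p)

H(0.572) = -0.572 × log_e(0.572) - 0.428 × log_e(0.428)
H(0.572) = 0.6827 nats

Note: Binary entropy is maximized at p=0.5 (H=1 bit) and minimized at p=0 or p=1 (H=0).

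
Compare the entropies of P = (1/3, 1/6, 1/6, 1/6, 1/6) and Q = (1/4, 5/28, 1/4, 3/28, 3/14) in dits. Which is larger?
Q

Computing entropies in dits:
H(P) = 0.6778
H(Q) = 0.6819

Distribution Q has higher entropy.

Intuition: The distribution closer to uniform (more spread out) has higher entropy.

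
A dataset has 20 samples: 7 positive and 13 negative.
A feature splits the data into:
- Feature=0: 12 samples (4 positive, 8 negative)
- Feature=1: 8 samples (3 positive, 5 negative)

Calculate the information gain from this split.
0.0013 bits

Information Gain = H(Y) - H(Y|Feature)

Before split:
P(positive) = 7/20 = 0.3500
H(Y) = 0.9341 bits

After split:
Feature=0: H = 0.9183 bits (weight = 12/20)
Feature=1: H = 0.9544 bits (weight = 8/20)
H(Y|Feature) = (12/20)×0.9183 + (8/20)×0.9544 = 0.9328 bits

Information Gain = 0.9341 - 0.9328 = 0.0013 bits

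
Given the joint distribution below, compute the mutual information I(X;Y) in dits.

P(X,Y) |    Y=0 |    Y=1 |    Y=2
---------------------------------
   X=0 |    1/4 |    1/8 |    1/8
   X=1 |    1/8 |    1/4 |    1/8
0.0184 dits

Mutual information: I(X;Y) = H(X) + H(Y) - H(X,Y)

Marginals:
P(X) = (1/2, 1/2), H(X) = 0.3010 dits
P(Y) = (3/8, 3/8, 1/4), H(Y) = 0.4700 dits

Joint entropy: H(X,Y) = 0.7526 dits

I(X;Y) = 0.3010 + 0.4700 - 0.7526 = 0.0184 dits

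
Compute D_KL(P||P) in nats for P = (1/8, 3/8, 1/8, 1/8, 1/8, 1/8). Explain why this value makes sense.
0.0000 nats

KL divergence satisfies the Gibbs inequality: D_KL(P||Q) ≥ 0 for all distributions P, Q.

D_KL(P||Q) = Σ p(x) log(p(x)/q(x))
Each term is p(x) × log_e(p(x)/p(x)) = p(x) × log_e(1) = 0, so the sum is 0.
D_KL(P||Q) = 0.0000 nats

When P = Q, the KL divergence is exactly 0, as there is no 'divergence' between identical distributions.

This non-negativity is a fundamental property: relative entropy cannot be negative because it measures how different Q is from P.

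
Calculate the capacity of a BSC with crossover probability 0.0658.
0.6499 bits

For a binary symmetric channel (BSC) with error probability p:
Capacity C = 1 - H(p) bits per symbol

where H(p) = -p log₂(p) - (1-p) log₂(1-p) is the binary entropy function.

H(0.0658) = 0.3501 bits
C = 1 - 0.3501 = 0.6499 bits per symbol

This means we can reliably transmit up to 0.6499 bits of information per channel use.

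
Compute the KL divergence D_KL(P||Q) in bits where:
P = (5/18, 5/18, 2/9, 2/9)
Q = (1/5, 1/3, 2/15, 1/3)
0.0924 bits

KL divergence: D_KL(P||Q) = Σ p(x) log(p(x)/q(x))

Computing term by term:
  x=0: 5/18 × log_2[(5/18)/(1/5)] = 5/18 × 0.4739 = 0.1316
  x=1: 5/18 × log_2[(5/18)/(1/3)] = 5/18 × -0.2630 = -0.0731
  x=2: 2/9 × log_2[(2/9)/(2/15)] = 2/9 × 0.7370 = 0.1638
  x=3: 2/9 × log_2[(2/9)/(1/3)] = 2/9 × -0.5850 = -0.1300

D_KL(P||Q) = 0.0924 bits

Note: KL divergence is always non-negative and equals 0 iff P = Q.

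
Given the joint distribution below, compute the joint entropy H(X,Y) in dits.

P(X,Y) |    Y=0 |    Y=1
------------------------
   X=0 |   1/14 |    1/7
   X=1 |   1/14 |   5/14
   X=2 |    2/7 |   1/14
0.6815 dits

Joint entropy is H(X,Y) = -Σ_{x,y} p(x,y) log p(x,y).

Summing over all non-zero entries:
H(X,Y) = -[1/14·log_10(1/14) + 1/7·log_10(1/7) + 1/14·log_10(1/14) + 5/14·log_10(5/14) + 2/7·log_10(2/7) + 1/14·log_10(1/14)]
H(X,Y) = 0.6815 dits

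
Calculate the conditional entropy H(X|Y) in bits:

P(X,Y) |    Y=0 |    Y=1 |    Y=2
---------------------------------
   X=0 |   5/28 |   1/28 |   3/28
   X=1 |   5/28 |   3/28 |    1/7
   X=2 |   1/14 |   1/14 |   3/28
1.5095 bits

Using the chain rule: H(X|Y) = H(X,Y) - H(Y)

First, compute H(X,Y) = 3.0401 bits

Marginal P(Y) = (3/7, 3/14, 5/14)
H(Y) = 1.5306 bits

H(X|Y) = H(X,Y) - H(Y) = 3.0401 - 1.5306 = 1.5095 bits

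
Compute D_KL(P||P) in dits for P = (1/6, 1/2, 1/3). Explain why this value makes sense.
0.0000 dits

KL divergence satisfies the Gibbs inequality: D_KL(P||Q) ≥ 0 for all distributions P, Q.

D_KL(P||Q) = Σ p(x) log(p(x)/q(x))
Each term is p(x) × log_10(p(x)/p(x)) = p(x) × log_10(1) = 0, so the sum is 0.
D_KL(P||Q) = 0.0000 dits

When P = Q, the KL divergence is exactly 0, as there is no 'divergence' between identical distributions.

This non-negativity is a fundamental property: relative entropy cannot be negative because it measures how different Q is from P.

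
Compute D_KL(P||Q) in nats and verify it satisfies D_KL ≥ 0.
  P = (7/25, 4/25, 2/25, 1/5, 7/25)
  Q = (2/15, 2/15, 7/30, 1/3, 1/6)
0.1944 nats

KL divergence satisfies the Gibbs inequality: D_KL(P||Q) ≥ 0 for all distributions P, Q.

D_KL(P||Q) = Σ p(x) log(p(x)/q(x))
Term by term:
  x=0: 7/25 × log_e[(7/25)/(2/15)] = 0.2077
  x=1: 4/25 × log_e[(4/25)/(2/15)] = 0.0292
  x=2: 2/25 × log_e[(2/25)/(7/30)] = -0.0856
  x=3: 1/5 × log_e[(1/5)/(1/3)] = -0.1022
  x=4: 7/25 × log_e[(7/25)/(1/6)] = 0.1453
D_KL(P||Q) = 0.1944 nats

D_KL(P||Q) = 0.1944 ≥ 0 ✓

This non-negativity is a fundamental property: relative entropy cannot be negative because it measures how different Q is from P.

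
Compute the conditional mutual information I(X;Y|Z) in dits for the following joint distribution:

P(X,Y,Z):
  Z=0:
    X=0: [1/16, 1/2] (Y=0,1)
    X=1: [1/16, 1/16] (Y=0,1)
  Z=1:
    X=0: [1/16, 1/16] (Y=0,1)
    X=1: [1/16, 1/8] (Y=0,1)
0.0206 dits

Conditional mutual information: I(X;Y|Z) = H(X|Z) + H(Y|Z) - H(X,Y|Z)

H(Z) = 0.2697
H(X,Z) = 0.5026 → H(X|Z) = 0.2329
H(Y,Z) = 0.5026 → H(Y|Z) = 0.2329
H(X,Y,Z) = 0.7149 → H(X,Y|Z) = 0.4452

I(X;Y|Z) = 0.2329 + 0.2329 - 0.4452 = 0.0206 dits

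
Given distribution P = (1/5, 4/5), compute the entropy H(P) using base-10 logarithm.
0.2173 dits

Shannon entropy is H(X) = -Σ p(x) log p(x).

For P = (1/5, 4/5):
H = -1/5 × log_10(1/5) -4/5 × log_10(4/5)
H = 0.2173 dits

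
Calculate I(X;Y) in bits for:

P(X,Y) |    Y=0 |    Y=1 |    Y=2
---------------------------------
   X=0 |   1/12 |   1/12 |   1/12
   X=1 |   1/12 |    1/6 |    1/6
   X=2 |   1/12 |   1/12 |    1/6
0.0242 bits

Mutual information: I(X;Y) = H(X) + H(Y) - H(X,Y)

Marginals:
P(X) = (1/4, 5/12, 1/3), H(X) = 1.5546 bits
P(Y) = (1/4, 1/3, 5/12), H(Y) = 1.5546 bits

Joint entropy: H(X,Y) = 3.0850 bits

I(X;Y) = 1.5546 + 1.5546 - 3.0850 = 0.0242 bits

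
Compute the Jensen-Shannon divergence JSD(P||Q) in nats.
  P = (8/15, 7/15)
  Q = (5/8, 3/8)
0.0043 nats

Jensen-Shannon divergence is:
JSD(P||Q) = 0.5 × D_KL(P||M) + 0.5 × D_KL(Q||M)
where M = 0.5 × (P + Q) is the mixture distribution.

M = 0.5 × (8/15, 7/15) + 0.5 × (5/8, 3/8) = (0.579167, 0.420833)

D_KL(P||M) = 0.0043 nats
D_KL(Q||M) = 0.0044 nats

JSD(P||Q) = 0.5 × 0.0043 + 0.5 × 0.0044 = 0.0043 nats

Unlike KL divergence, JSD is symmetric and bounded: 0 ≤ JSD ≤ log(2).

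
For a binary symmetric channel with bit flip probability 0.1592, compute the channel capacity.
0.3676 bits

For a binary symmetric channel (BSC) with error probability p:
Capacity C = 1 - H(p) bits per symbol

where H(p) = -p log₂(p) - (1-p) log₂(1-p) is the binary entropy function.

H(0.1592) = 0.6324 bits
C = 1 - 0.6324 = 0.3676 bits per symbol

This means we can reliably transmit up to 0.3676 bits of information per channel use.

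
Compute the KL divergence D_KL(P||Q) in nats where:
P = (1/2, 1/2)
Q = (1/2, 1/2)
0.0000 nats

KL divergence: D_KL(P||Q) = Σ p(x) log(p(x)/q(x))

Computing term by term:
  x=0: 1/2 × log_e[(1/2)/(1/2)] = 1/2 × 0.0000 = 0.0000
  x=1: 1/2 × log_e[(1/2)/(1/2)] = 1/2 × 0.0000 = 0.0000

D_KL(P||Q) = 0.0000 nats

Note: KL divergence is always non-negative and equals 0 iff P = Q.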